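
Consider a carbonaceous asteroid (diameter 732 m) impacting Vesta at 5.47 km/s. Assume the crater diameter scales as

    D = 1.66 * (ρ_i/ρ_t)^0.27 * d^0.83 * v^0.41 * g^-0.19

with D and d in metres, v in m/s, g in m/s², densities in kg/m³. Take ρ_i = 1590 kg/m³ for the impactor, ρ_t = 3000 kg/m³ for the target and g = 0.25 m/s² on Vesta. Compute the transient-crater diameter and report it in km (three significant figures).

In SI units: v = 5470 m/s.
(ρ_i/ρ_t)^0.27 = (1590/3000)^0.27 = 0.8425
d^0.83 = 732^0.83 = 238.5
v^0.41 = 5470^0.41 = 34.09
g^-0.19 = 0.25^-0.19 = 1.301
D = 1.66 × 0.8425 × 238.5 × 34.09 × 1.301 = 14793 m
   = 14.79 km

D ≈ 14.8 km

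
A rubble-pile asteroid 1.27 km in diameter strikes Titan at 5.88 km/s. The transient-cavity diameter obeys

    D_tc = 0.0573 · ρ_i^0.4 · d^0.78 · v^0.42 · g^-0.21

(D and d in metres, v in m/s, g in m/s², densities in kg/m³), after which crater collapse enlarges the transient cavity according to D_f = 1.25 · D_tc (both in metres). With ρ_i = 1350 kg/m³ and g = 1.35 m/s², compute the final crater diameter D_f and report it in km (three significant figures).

D_f ≈ 12.1 km

In SI: d = 1270 m, v = 5880 m/s.
ρ_i^0.4 = 1350^0.4 = 17.87
d^0.78 = 1270^0.78 = 263.6
v^0.42 = 5880^0.42 = 38.29
g^-0.21 = 1.35^-0.21 = 0.9389
D_tc = 0.0573 × 17.87 × 263.6 × 38.29 × 0.9389 = 9704 m
D_f = 1.25 × 9704 = 12130 m
     = 12.13 km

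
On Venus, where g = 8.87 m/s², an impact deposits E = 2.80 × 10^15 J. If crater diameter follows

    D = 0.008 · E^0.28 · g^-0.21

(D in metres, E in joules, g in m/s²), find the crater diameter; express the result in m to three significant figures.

D ≈ 107 m

E^0.28 = (2.80 × 10^15)^0.28 = 2.114 × 10^4
g^-0.21 = 8.87^-0.21 = 0.6323
D = 0.008 × 2.114 × 10^4 × 0.6323 = 106.9 m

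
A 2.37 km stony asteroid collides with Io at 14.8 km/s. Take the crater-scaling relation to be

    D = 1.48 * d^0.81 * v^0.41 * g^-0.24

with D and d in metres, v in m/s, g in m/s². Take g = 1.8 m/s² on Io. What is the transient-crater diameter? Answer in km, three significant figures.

In SI units: d = 2370 m, v = 14800 m/s.
d^0.81 = 2370^0.81 = 541.4
v^0.41 = 14800^0.41 = 51.26
g^-0.24 = 1.8^-0.24 = 0.8684
D = 1.48 × 541.4 × 51.26 × 0.8684 = 35668 m
   = 35.67 km

D ≈ 35.7 km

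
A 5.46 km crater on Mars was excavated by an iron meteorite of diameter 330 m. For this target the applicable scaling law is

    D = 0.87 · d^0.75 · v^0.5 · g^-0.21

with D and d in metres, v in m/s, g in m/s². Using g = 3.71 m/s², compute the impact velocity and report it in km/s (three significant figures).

v ≈ 11.4 km/s

Rearranging for v: v = [D / (0.87 · 330^0.75 · 3.71^-0.21)]^(1/0.5).
D = 5460 m.
330^0.75 = 77.43
3.71^-0.21 = 0.7593
Denominator = 0.87 × 77.43 × 0.7593 = 51.15
D / 51.15 = 5460 / 51.15 = 106.7
v = 106.7^(1/0.5) = 106.7^2 = 11385 m/s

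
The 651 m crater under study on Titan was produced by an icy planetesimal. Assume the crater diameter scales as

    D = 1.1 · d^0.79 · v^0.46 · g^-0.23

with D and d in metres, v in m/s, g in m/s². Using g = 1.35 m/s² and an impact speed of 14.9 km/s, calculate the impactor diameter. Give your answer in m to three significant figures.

d ≈ 13.1 m

Rearranging for d: d = [D / (1.1 · 14900^0.46 · 1.35^-0.23)]^(1/0.79).
14900^0.46 = 83.11
1.35^-0.23 = 0.9333
Denominator = 1.1 × 83.11 × 0.9333 = 85.32
D / 85.32 = 651 / 85.32 = 7.630
d = 7.630^(1/0.79) = 7.630^1.2658 = 13.09 m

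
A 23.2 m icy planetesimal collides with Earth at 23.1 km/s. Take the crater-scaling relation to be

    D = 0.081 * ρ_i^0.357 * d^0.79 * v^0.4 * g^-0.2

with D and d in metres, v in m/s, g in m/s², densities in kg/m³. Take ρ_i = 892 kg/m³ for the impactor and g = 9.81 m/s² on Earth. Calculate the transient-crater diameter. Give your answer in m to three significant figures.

D ≈ 387 m

In SI units: v = 23100 m/s.
ρ_i^0.357 = 892^0.357 = 11.31
d^0.79 = 23.2^0.79 = 11.99
v^0.4 = 23100^0.4 = 55.65
g^-0.2 = 9.81^-0.2 = 0.6334
D = 0.081 × 11.31 × 11.99 × 55.65 × 0.6334 = 387.2 m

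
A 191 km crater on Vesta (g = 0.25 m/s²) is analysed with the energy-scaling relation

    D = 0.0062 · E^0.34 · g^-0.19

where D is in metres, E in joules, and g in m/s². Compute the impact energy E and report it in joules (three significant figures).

E ≈ 4.89 × 10^21 J

Rearranging: E = [D / (0.0062 · g^-0.19)]^(1/0.34).
D = 191000 m.
g^-0.19 = 0.25^-0.19 = 1.301
D / (0.0062 × 1.301) = 191000 / (8.066 × 10^-3) = 2.368 × 10^7
E = (2.368 × 10^7)^2.9412 = 4.893 × 10^21 J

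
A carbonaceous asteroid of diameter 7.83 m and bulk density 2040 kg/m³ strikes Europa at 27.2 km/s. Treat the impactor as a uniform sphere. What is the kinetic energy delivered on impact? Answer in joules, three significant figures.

v = 27200 m/s.
Mass m = (π/6) ρ d³ = (π/6) × 2040 × (7.83)³ = 5.128 × 10^5 kg
E = ½ m v² = 0.5 × 5.128 × 10^5 × (27200)² = 1.897 × 10^14 J

E ≈ 1.90 × 10^14 J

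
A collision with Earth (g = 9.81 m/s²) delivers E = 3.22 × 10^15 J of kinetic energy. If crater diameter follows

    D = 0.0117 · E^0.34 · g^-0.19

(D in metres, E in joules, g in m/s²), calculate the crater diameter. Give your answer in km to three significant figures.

E^0.34 = (3.22 × 10^15)^0.34 = 1.874 × 10^5
g^-0.19 = 9.81^-0.19 = 0.6480
D = 0.0117 × 1.874 × 10^5 × 0.6480 = 1421 m
   = 1.421 km

D ≈ 1.42 km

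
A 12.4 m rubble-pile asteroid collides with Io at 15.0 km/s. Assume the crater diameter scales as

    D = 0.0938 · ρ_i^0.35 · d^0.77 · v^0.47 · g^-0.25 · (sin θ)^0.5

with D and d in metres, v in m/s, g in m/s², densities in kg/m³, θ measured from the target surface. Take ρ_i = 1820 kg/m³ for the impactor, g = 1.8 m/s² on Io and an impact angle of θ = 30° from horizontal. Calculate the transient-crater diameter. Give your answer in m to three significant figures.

In SI units: v = 15000 m/s.
ρ_i^0.35 = 1820^0.35 = 13.84
d^0.77 = 12.4^0.77 = 6.949
v^0.47 = 15000^0.47 = 91.78
g^-0.25 = 1.8^-0.25 = 0.8633
(sin 30°)^0.5 = 0.5000^0.5 = 0.7071
D = 0.0938 × 13.84 × 6.949 × 91.78 × 0.8633 × 0.7071 = 505.4 m

D ≈ 505 m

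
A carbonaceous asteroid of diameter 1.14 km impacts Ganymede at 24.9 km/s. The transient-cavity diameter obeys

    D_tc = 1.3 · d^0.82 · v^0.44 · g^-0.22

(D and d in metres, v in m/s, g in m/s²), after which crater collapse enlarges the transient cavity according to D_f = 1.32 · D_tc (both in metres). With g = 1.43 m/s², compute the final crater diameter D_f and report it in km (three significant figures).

D_f ≈ 43.8 km

In SI: d = 1140 m, v = 24900 m/s.
d^0.82 = 1140^0.82 = 321.1
v^0.44 = 24900^0.44 = 85.97
g^-0.22 = 1.43^-0.22 = 0.9243
D_tc = 1.3 × 321.1 × 85.97 × 0.9243 = 33170 m
D_f = 1.32 × 33170 = 43784 m
     = 43.78 km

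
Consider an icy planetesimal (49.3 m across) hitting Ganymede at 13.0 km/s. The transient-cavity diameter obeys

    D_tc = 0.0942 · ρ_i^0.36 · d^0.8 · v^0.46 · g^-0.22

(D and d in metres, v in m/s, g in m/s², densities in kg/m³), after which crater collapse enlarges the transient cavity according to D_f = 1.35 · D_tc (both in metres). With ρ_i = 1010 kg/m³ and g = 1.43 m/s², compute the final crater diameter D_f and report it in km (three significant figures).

v = 13000 m/s.
ρ_i^0.36 = 1010^0.36 = 12.07
d^0.8 = 49.3^0.8 = 22.61
v^0.46 = 13000^0.46 = 78.06
g^-0.22 = 1.43^-0.22 = 0.9243
D_tc = 0.0942 × 12.07 × 22.61 × 78.06 × 0.9243 = 1855 m
D_f = 1.35 × 1855 = 2504 m
     = 2.504 km

D_f ≈ 2.50 km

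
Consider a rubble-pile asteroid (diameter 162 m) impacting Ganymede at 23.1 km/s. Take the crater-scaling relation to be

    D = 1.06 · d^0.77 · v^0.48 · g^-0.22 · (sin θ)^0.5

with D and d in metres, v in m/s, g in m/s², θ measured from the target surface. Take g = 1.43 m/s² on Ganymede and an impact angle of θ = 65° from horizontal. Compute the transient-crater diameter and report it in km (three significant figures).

D ≈ 5.83 km

In SI units: v = 23100 m/s.
d^0.77 = 162^0.77 = 50.27
v^0.48 = 23100^0.48 = 124.3
g^-0.22 = 1.43^-0.22 = 0.9243
(sin 65°)^0.5 = 0.9063^0.5 = 0.9520
D = 1.06 × 50.27 × 124.3 × 0.9243 × 0.9520 = 5828 m
   = 5.828 km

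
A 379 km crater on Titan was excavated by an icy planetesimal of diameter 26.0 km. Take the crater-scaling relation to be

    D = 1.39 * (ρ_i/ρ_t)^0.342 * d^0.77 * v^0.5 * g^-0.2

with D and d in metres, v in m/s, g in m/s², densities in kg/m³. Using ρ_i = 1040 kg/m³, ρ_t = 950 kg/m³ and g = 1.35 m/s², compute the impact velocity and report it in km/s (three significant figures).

Rearranging for v: v = [D / (1.39 · (1040/950)^0.342 · 26000^0.77 · 1.35^-0.2)]^(1/0.5).
D = 379000 m.
(1040/950)^0.342 = 1.031
26000^0.77 = 2509
1.35^-0.2 = 0.9417
Denominator = 1.39 × 1.031 × 2509 × 0.9417 = 3386
D / 3386 = 379000 / 3386 = 111.9
v = 111.9^(1/0.5) = 111.9^2 = 12522 m/s

v ≈ 12.5 km/s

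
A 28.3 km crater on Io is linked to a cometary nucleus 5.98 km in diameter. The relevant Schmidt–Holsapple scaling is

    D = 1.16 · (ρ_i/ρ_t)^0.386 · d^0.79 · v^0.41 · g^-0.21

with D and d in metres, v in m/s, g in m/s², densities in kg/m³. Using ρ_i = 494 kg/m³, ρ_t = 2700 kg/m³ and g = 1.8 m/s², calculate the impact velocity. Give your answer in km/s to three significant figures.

v ≈ 17.7 km/s

Rearranging for v: v = [D / (1.16 · (494/2700)^0.386 · 5980^0.79 · 1.8^-0.21)]^(1/0.41).
D = 28300 m.
(494/2700)^0.386 = 0.5191
5980^0.79 = 962.9
1.8^-0.21 = 0.8839
Denominator = 1.16 × 0.5191 × 962.9 × 0.8839 = 512.5
D / 512.5 = 28300 / 512.5 = 55.22
v = 55.22^(1/0.41) = 55.22^2.439 = 17741 m/s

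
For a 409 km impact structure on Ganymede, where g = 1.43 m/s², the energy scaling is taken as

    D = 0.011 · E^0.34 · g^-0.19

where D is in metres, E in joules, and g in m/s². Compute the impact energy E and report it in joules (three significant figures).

E ≈ 2.25 × 10^22 J

Rearranging: E = [D / (0.011 · g^-0.19)]^(1/0.34).
D = 409000 m.
g^-0.19 = 1.43^-0.19 = 0.9343
D / (0.011 × 0.9343) = 409000 / (0.01028) = 3.979 × 10^7
E = (3.979 × 10^7)^2.9412 = 2.251 × 10^22 J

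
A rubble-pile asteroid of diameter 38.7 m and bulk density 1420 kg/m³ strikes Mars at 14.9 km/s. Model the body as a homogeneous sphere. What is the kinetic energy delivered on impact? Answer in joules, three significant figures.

E ≈ 4.78 × 10^15 J

v = 14900 m/s.
Mass m = (π/6) ρ d³ = (π/6) × 1420 × (38.7)³ = 4.309 × 10^7 kg
E = ½ m v² = 0.5 × 4.309 × 10^7 × (14900)² = 4.783 × 10^15 J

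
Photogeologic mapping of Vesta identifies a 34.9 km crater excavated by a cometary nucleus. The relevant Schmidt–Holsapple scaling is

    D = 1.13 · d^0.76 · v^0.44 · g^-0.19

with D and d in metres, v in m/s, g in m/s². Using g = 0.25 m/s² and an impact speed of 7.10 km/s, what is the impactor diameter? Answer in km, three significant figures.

d ≈ 3.37 km

Rearranging for d: d = [D / (1.13 · 7100^0.44 · 0.25^-0.19)]^(1/0.76).
D = 34900 m.
7100^0.44 = 49.49
0.25^-0.19 = 1.301
Denominator = 1.13 × 49.49 × 1.301 = 72.76
D / 72.76 = 34900 / 72.76 = 479.7
d = 479.7^(1/0.76) = 479.7^1.3158 = 3370 m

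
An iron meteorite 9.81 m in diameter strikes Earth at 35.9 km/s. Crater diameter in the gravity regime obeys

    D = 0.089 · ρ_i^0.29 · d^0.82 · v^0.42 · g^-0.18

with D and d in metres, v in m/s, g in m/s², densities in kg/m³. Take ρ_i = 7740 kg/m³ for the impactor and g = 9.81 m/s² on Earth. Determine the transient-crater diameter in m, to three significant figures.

D ≈ 422 m

In SI units: v = 35900 m/s.
ρ_i^0.29 = 7740^0.29 = 13.42
d^0.82 = 9.81^0.82 = 6.504
v^0.42 = 35900^0.42 = 81.87
g^-0.18 = 9.81^-0.18 = 0.6630
D = 0.089 × 13.42 × 6.504 × 81.87 × 0.6630 = 421.7 m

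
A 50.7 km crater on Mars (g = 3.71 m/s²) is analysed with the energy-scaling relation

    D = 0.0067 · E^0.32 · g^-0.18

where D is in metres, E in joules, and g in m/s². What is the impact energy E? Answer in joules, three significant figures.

Rearranging: E = [D / (0.0067 · g^-0.18)]^(1/0.32).
D = 50700 m.
g^-0.18 = 3.71^-0.18 = 0.7898
D / (0.0067 × 0.7898) = 50700 / (5.292 × 10^-3) = 9.580 × 10^6
E = (9.580 × 10^6)^3.125 = 6.558 × 10^21 J

E ≈ 6.56 × 10^21 J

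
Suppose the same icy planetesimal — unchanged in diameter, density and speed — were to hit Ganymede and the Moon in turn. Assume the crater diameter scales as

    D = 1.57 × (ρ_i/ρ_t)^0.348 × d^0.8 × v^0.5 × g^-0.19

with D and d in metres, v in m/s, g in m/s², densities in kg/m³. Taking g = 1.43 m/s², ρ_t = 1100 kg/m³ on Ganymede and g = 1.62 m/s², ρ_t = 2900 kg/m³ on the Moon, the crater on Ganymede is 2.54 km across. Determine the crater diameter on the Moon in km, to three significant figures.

D ≈ 1.77 km

The impactor-only factors (d, v, ρ_i) cancel in the ratio, leaving D_Moon/D_Ganymede = (g_Moon/g_Ganymede)^-0.19 · (ρ_t,Ganymede/ρ_t,Moon)^0.348.
(1.62/1.43)^-0.19 = 1.133^-0.19 = 0.9766
(1100/2900)^0.348 = 0.3793^0.348 = 0.7137
Ratio = 0.9766 × 0.7137 = 0.6970
D_Moon = 0.6970 × 2.54 km = 1.77 km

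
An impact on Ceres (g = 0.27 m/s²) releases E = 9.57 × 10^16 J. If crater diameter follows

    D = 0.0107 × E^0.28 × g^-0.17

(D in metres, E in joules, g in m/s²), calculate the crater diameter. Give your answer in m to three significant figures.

D ≈ 760 m

E^0.28 = (9.57 × 10^16)^0.28 = 5.684 × 10^4
g^-0.17 = 0.27^-0.17 = 1.249
D = 0.0107 × 5.684 × 10^4 × 1.249 = 759.6 m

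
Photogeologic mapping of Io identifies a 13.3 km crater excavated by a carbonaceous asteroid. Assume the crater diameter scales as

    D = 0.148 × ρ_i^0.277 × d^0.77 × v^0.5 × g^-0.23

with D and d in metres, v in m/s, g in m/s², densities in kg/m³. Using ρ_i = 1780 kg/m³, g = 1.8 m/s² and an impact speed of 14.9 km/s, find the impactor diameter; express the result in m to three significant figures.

d ≈ 427 m

Rearranging for d: d = [D / (0.148 · 1780^0.277 · 14900^0.5 · 1.8^-0.23)]^(1/0.77).
D = 13300 m.
1780^0.277 = 7.950
14900^0.5 = 122.1
1.8^-0.23 = 0.8735
Denominator = 0.148 × 7.950 × 122.1 × 0.8735 = 125.5
D / 125.5 = 13300 / 125.5 = 106.0
d = 106.0^(1/0.77) = 106.0^1.2987 = 426.8 m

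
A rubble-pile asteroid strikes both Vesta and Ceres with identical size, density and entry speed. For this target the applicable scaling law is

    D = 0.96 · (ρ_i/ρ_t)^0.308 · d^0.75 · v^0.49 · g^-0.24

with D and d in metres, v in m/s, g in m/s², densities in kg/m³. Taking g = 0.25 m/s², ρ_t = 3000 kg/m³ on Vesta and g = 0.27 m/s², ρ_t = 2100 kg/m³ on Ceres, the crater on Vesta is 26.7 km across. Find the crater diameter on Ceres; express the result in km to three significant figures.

D ≈ 29.3 km

The impactor-only factors (d, v, ρ_i) cancel in the ratio, leaving D_Ceres/D_Vesta = (g_Ceres/g_Vesta)^-0.24 · (ρ_t,Vesta/ρ_t,Ceres)^0.308.
(0.27/0.25)^-0.24 = 1.080^-0.24 = 0.9817
(3000/2100)^0.308 = 1.429^0.308 = 1.116
Ratio = 0.9817 × 1.116 = 1.096
D_Ceres = 1.096 × 26.7 km = 29.3 km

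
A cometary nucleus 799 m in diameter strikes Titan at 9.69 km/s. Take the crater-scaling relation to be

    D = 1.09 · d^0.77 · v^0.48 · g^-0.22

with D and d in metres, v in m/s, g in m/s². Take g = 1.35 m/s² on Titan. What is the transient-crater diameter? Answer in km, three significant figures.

D ≈ 14.4 km

In SI units: v = 9690 m/s.
d^0.77 = 799^0.77 = 171.8
v^0.48 = 9690^0.48 = 81.93
g^-0.22 = 1.35^-0.22 = 0.9361
D = 1.09 × 171.8 × 81.93 × 0.9361 = 14362 m
   = 14.36 km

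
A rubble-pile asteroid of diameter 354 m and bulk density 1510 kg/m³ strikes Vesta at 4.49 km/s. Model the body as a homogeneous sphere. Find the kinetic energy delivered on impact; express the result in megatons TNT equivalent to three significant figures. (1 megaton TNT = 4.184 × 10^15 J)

E ≈ 84.5 Mt TNT

v = 4490 m/s.
Mass m = (π/6) ρ d³ = (π/6) × 1510 × (354)³ = 3.507 × 10^10 kg
E = ½ m v² = 0.5 × 3.507 × 10^10 × (4490)² = 3.535 × 10^17 J
   = 3.535 × 10^17 / 4.184×10^15 = 84.49 Mt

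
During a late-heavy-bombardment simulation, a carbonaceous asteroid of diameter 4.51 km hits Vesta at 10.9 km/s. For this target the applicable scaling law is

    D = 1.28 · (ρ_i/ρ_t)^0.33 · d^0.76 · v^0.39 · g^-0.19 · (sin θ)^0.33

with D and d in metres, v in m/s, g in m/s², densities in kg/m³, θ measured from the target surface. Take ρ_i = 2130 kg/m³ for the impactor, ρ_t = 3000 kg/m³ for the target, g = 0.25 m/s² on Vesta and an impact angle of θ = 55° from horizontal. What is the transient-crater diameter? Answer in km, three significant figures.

In SI units: d = 4510 m, v = 10900 m/s.
(ρ_i/ρ_t)^0.33 = (2130/3000)^0.33 = 0.8931
d^0.76 = 4510^0.76 = 598.7
v^0.39 = 10900^0.39 = 37.55
g^-0.19 = 0.25^-0.19 = 1.301
(sin 55°)^0.33 = 0.8192^0.33 = 0.9363
D = 1.28 × 0.8931 × 598.7 × 37.55 × 1.301 × 0.9363 = 31306 m
   = 31.31 km

D ≈ 31.3 km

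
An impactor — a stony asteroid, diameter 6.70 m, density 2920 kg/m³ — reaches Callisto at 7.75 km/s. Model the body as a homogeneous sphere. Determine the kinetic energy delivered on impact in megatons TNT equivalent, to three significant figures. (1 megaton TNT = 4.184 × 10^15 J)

v = 7750 m/s.
Mass m = (π/6) ρ d³ = (π/6) × 2920 × (6.7)³ = 4.598 × 10^5 kg
E = ½ m v² = 0.5 × 4.598 × 10^5 × (7750)² = 1.381 × 10^13 J
   = 1.381 × 10^13 / 4.184×10^15 = 3.301 × 10^-3 Mt

E ≈ 3.30 × 10^-3 Mt TNT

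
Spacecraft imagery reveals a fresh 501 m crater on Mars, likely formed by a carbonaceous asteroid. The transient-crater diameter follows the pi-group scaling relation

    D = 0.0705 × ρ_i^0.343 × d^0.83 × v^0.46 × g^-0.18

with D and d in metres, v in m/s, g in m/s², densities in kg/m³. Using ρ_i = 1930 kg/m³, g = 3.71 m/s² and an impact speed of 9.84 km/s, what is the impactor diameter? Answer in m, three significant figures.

d ≈ 15.6 m

Rearranging for d: d = [D / (0.0705 · 1930^0.343 · 9840^0.46 · 3.71^-0.18)]^(1/0.83).
1930^0.343 = 13.40
9840^0.46 = 68.67
3.71^-0.18 = 0.7898
Denominator = 0.0705 × 13.40 × 68.67 × 0.7898 = 51.24
D / 51.24 = 501 / 51.24 = 9.778
d = 9.778^(1/0.83) = 9.778^1.2048 = 15.60 m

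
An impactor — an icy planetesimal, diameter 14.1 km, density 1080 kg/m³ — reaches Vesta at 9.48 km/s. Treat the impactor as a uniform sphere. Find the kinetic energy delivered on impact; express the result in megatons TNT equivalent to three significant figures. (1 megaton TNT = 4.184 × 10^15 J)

d = 14100 m; v = 9480 m/s.
Mass m = (π/6) ρ d³ = (π/6) × 1080 × (14100)³ = 1.585 × 10^15 kg
E = ½ m v² = 0.5 × 1.585 × 10^15 × (9480)² = 7.122 × 10^22 J
   = 7.122 × 10^22 / 4.184×10^15 = 1.702 × 10^7 Mt

E ≈ 1.70 × 10^7 Mt TNT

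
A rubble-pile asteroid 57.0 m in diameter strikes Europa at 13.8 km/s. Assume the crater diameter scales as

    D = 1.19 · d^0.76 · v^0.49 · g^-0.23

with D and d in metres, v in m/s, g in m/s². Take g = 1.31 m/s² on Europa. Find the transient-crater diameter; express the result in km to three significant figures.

In SI units: v = 13800 m/s.
d^0.76 = 57^0.76 = 21.60
v^0.49 = 13800^0.49 = 106.8
g^-0.23 = 1.31^-0.23 = 0.9398
D = 1.19 × 21.60 × 106.8 × 0.9398 = 2580 m
   = 2.580 km

D ≈ 2.58 km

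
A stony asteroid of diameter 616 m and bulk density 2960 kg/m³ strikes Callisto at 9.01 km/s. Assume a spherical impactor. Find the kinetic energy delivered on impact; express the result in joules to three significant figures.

v = 9010 m/s.
Mass m = (π/6) ρ d³ = (π/6) × 2960 × (616)³ = 3.623 × 10^11 kg
E = ½ m v² = 0.5 × 3.623 × 10^11 × (9010)² = 1.471 × 10^19 J

E ≈ 1.47 × 10^19 J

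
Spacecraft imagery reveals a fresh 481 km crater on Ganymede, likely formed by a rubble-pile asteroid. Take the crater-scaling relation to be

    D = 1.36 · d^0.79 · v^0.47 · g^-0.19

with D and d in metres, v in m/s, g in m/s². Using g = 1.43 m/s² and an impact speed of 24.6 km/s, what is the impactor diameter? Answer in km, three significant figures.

Rearranging for d: d = [D / (1.36 · 24600^0.47 · 1.43^-0.19)]^(1/0.79).
D = 481000 m.
24600^0.47 = 115.8
1.43^-0.19 = 0.9343
Denominator = 1.36 × 115.8 × 0.9343 = 147.1
D / 147.1 = 481000 / 147.1 = 3270
d = 3270^(1/0.79) = 3270^1.2658 = 28101 m

d ≈ 28.1 km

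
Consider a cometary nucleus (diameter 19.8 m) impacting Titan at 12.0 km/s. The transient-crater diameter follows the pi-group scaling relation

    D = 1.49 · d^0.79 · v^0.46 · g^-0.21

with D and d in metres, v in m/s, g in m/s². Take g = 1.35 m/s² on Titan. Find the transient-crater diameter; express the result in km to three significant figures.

In SI units: v = 12000 m/s.
d^0.79 = 19.8^0.79 = 10.58
v^0.46 = 12000^0.46 = 75.24
g^-0.21 = 1.35^-0.21 = 0.9389
D = 1.49 × 10.58 × 75.24 × 0.9389 = 1114 m
   = 1.114 km

D ≈ 1.11 km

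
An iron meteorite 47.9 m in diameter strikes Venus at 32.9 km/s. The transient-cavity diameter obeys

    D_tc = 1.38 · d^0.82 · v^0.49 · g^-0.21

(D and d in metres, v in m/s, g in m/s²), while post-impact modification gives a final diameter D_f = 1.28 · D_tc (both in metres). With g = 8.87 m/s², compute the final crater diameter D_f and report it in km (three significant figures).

v = 32900 m/s.
d^0.82 = 47.9^0.82 = 23.87
v^0.49 = 32900^0.49 = 163.5
g^-0.21 = 8.87^-0.21 = 0.6323
D_tc = 1.38 × 23.87 × 163.5 × 0.6323 = 3405 m
D_f = 1.28 × 3405 = 4358 m
     = 4.358 km

D_f ≈ 4.36 km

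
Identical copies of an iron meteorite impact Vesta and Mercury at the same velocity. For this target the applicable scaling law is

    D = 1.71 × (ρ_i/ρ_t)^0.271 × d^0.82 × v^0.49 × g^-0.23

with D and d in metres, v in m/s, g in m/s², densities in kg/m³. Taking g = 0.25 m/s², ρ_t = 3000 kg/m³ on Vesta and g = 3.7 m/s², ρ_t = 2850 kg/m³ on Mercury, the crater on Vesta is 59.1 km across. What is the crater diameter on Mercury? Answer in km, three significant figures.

The impactor-only factors (d, v, ρ_i) cancel in the ratio, leaving D_Mercury/D_Vesta = (g_Mercury/g_Vesta)^-0.23 · (ρ_t,Vesta/ρ_t,Mercury)^0.271.
(3.7/0.25)^-0.23 = 14.80^-0.23 = 0.5381
(3000/2850)^0.271 = 1.053^0.271 = 1.014
Ratio = 0.5381 × 1.014 = 0.5456
D_Mercury = 0.5456 × 59.1 km = 32.2 km

D ≈ 32.2 km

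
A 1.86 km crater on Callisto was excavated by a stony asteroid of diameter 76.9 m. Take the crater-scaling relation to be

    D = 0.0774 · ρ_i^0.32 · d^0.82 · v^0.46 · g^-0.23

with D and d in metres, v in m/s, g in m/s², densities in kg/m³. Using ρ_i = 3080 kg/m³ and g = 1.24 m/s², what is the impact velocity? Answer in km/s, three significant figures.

Rearranging for v: v = [D / (0.0774 · 3080^0.32 · 76.9^0.82 · 1.24^-0.23)]^(1/0.46).
D = 1860 m.
3080^0.32 = 13.07
76.9^0.82 = 35.19
1.24^-0.23 = 0.9517
Denominator = 0.0774 × 13.07 × 35.19 × 0.9517 = 33.88
D / 33.88 = 1860 / 33.88 = 54.90
v = 54.90^(1/0.46) = 54.90^2.1739 = 6049 m/s

v ≈ 6.05 km/s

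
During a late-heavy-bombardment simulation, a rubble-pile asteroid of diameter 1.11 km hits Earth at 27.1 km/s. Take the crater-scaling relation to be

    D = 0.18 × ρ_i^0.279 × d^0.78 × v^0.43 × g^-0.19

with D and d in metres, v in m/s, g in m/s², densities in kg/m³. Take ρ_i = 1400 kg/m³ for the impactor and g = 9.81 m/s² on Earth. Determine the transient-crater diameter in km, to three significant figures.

In SI units: d = 1110 m, v = 27100 m/s.
ρ_i^0.279 = 1400^0.279 = 7.547
d^0.78 = 1110^0.78 = 237.3
v^0.43 = 27100^0.43 = 80.57
g^-0.19 = 9.81^-0.19 = 0.6480
D = 0.18 × 7.547 × 237.3 × 80.57 × 0.6480 = 16830 m
   = 16.83 km

D ≈ 16.8 km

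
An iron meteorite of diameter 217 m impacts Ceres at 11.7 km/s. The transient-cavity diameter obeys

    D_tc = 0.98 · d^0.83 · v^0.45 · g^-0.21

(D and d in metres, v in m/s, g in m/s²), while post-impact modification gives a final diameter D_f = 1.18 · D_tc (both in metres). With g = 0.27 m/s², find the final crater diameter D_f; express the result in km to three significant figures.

v = 11700 m/s.
d^0.83 = 217^0.83 = 86.95
v^0.45 = 11700^0.45 = 67.71
g^-0.21 = 0.27^-0.21 = 1.316
D_tc = 0.98 × 86.95 × 67.71 × 1.316 = 7593 m
D_f = 1.18 × 7593 = 8960 m
     = 8.960 km

D_f ≈ 8.96 km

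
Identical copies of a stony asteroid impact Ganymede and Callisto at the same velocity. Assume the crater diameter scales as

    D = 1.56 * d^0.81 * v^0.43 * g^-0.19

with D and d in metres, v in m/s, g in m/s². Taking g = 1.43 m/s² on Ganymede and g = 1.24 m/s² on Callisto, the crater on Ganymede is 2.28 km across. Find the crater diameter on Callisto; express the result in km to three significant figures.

D ≈ 2.34 km

All impactor-dependent factors cancel in the ratio, leaving D_Callisto/D_Ganymede = (g_Callisto/g_Ganymede)^-0.19.
(1.24/1.43)^-0.19 = 0.8671^-0.19 = 1.027
D_Callisto = 1.027 × 2.28 km = 2.34 km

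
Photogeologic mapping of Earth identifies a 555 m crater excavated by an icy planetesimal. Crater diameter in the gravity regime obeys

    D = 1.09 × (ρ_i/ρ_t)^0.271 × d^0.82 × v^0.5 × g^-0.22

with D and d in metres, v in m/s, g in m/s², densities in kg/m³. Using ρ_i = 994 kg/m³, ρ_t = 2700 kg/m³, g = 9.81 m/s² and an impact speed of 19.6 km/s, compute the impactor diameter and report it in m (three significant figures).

Rearranging for d: d = [D / (1.09 · (994/2700)^0.271 · 19600^0.5 · 9.81^-0.22)]^(1/0.82).
(994/2700)^0.271 = 0.7628
19600^0.5 = 140.0
9.81^-0.22 = 0.6051
Denominator = 1.09 × 0.7628 × 140.0 × 0.6051 = 70.44
D / 70.44 = 555 / 70.44 = 7.879
d = 7.879^(1/0.82) = 7.879^1.2195 = 12.39 m

d ≈ 12.4 m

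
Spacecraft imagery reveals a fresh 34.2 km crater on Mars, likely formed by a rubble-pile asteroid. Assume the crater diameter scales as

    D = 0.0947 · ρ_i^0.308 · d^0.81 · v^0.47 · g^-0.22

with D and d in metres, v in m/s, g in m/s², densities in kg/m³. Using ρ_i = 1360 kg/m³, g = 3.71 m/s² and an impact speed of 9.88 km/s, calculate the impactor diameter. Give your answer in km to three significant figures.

Rearranging for d: d = [D / (0.0947 · 1360^0.308 · 9880^0.47 · 3.71^-0.22)]^(1/0.81).
D = 34200 m.
1360^0.308 = 9.228
9880^0.47 = 75.43
3.71^-0.22 = 0.7494
Denominator = 0.0947 × 9.228 × 75.43 × 0.7494 = 49.40
D / 49.40 = 34200 / 49.40 = 692.3
d = 692.3^(1/0.81) = 692.3^1.2346 = 3211 m

d ≈ 3.21 km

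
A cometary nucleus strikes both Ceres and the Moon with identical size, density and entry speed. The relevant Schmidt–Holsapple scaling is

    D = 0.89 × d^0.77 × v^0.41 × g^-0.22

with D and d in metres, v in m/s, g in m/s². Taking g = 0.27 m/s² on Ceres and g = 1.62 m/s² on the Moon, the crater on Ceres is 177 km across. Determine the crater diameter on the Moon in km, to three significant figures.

D ≈ 119 km

All impactor-dependent factors cancel in the ratio, leaving D_Moon/D_Ceres = (g_Moon/g_Ceres)^-0.22.
(1.62/0.27)^-0.22 = 6.000^-0.22 = 0.6742
D_Moon = 0.6742 × 177 km = 119 km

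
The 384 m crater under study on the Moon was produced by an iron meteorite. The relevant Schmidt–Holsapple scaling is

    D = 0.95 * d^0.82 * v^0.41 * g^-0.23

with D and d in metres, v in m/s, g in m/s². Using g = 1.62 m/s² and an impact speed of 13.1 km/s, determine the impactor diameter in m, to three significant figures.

Rearranging for d: d = [D / (0.95 · 13100^0.41 · 1.62^-0.23)]^(1/0.82).
13100^0.41 = 48.76
1.62^-0.23 = 0.8950
Denominator = 0.95 × 48.76 × 0.8950 = 41.46
D / 41.46 = 384 / 41.46 = 9.262
d = 9.262^(1/0.82) = 9.262^1.2195 = 15.10 m

d ≈ 15.1 m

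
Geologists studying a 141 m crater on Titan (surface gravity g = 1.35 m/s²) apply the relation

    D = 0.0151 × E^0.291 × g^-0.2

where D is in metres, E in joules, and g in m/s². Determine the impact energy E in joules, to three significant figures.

Rearranging: E = [D / (0.0151 · g^-0.2)]^(1/0.291).
g^-0.2 = 1.35^-0.2 = 0.9417
D / (0.0151 × 0.9417) = 141 / (0.01422) = 9.916 × 10^3
E = (9.916 × 10^3)^3.4364 = 5.408 × 10^13 J

E ≈ 5.41 × 10^13 J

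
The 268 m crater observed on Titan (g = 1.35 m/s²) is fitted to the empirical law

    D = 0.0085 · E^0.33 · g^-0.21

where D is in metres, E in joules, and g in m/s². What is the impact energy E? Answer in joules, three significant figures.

Rearranging: E = [D / (0.0085 · g^-0.21)]^(1/0.33).
g^-0.21 = 1.35^-0.21 = 0.9389
D / (0.0085 × 0.9389) = 268 / (7.981 × 10^-3) = 3.358 × 10^4
E = (3.358 × 10^4)^3.0303 = 5.193 × 10^13 J

E ≈ 5.19 × 10^13 J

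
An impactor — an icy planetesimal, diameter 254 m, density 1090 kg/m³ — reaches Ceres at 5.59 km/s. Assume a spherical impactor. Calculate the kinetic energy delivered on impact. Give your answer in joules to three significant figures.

E ≈ 1.46 × 10^17 J

v = 5590 m/s.
Mass m = (π/6) ρ d³ = (π/6) × 1090 × (254)³ = 9.352 × 10^9 kg
E = ½ m v² = 0.5 × 9.352 × 10^9 × (5590)² = 1.461 × 10^17 J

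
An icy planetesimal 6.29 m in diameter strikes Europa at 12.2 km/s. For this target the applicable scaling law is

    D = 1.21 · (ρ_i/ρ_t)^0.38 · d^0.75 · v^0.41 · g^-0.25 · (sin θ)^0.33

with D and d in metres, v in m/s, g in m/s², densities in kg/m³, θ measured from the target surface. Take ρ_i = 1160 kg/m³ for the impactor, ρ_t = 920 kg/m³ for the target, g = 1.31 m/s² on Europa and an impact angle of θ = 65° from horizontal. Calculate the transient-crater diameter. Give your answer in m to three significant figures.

In SI units: v = 12200 m/s.
(ρ_i/ρ_t)^0.38 = (1160/920)^0.38 = 1.092
d^0.75 = 6.29^0.75 = 3.972
v^0.41 = 12200^0.41 = 47.36
g^-0.25 = 1.31^-0.25 = 0.9347
(sin 65°)^0.33 = 0.9063^0.33 = 0.9681
D = 1.21 × 1.092 × 3.972 × 47.36 × 0.9347 × 0.9681 = 224.9 m

D ≈ 225 m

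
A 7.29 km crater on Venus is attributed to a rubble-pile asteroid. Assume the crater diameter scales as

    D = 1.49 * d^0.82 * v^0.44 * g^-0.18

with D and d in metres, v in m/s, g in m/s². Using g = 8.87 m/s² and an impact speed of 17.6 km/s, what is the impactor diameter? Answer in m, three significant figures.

d ≈ 269 m

Rearranging for d: d = [D / (1.49 · 17600^0.44 · 8.87^-0.18)]^(1/0.82).
D = 7290 m.
17600^0.44 = 73.79
8.87^-0.18 = 0.6751
Denominator = 1.49 × 73.79 × 0.6751 = 74.23
D / 74.23 = 7290 / 74.23 = 98.21
d = 98.21^(1/0.82) = 98.21^1.2195 = 268.8 m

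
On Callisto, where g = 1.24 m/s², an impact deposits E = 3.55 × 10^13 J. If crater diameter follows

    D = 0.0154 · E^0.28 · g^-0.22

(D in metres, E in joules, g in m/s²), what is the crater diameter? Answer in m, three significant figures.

E^0.28 = (3.55 × 10^13)^0.28 = 6.224 × 10^3
g^-0.22 = 1.24^-0.22 = 0.9538
D = 0.0154 × 6.224 × 10^3 × 0.9538 = 91.42 m

D ≈ 91.4 m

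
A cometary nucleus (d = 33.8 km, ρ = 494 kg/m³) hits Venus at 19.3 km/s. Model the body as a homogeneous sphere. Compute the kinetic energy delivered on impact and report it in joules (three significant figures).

d = 33800 m; v = 19300 m/s.
Mass m = (π/6) ρ d³ = (π/6) × 494 × (33800)³ = 9.988 × 10^15 kg
E = ½ m v² = 0.5 × 9.988 × 10^15 × (19300)² = 1.860 × 10^24 J

E ≈ 1.86 × 10^24 J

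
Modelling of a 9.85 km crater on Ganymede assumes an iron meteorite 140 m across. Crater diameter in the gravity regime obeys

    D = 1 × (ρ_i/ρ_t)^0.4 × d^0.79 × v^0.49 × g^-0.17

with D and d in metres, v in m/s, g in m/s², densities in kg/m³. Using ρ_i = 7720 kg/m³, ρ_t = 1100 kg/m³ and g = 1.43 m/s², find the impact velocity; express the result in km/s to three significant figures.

Rearranging for v: v = [D / (1 · (7720/1100)^0.4 · 140^0.79 · 1.43^-0.17)]^(1/0.49).
D = 9850 m.
(7720/1100)^0.4 = 2.180
140^0.79 = 49.60
1.43^-0.17 = 0.9410
Denominator = 1 × 2.180 × 49.60 × 0.9410 = 101.7
D / 101.7 = 9850 / 101.7 = 96.85
v = 96.85^(1/0.49) = 96.85^2.0408 = 11304 m/s

v ≈ 11.3 km/s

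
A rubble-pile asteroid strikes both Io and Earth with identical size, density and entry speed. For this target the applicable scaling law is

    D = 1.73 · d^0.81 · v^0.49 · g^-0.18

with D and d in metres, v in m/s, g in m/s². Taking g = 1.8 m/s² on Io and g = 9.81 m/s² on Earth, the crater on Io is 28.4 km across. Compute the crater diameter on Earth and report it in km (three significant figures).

D ≈ 20.9 km

All impactor-dependent factors cancel in the ratio, leaving D_Earth/D_Io = (g_Earth/g_Io)^-0.18.
(9.81/1.8)^-0.18 = 5.450^-0.18 = 0.7370
D_Earth = 0.7370 × 28.4 km = 20.9 km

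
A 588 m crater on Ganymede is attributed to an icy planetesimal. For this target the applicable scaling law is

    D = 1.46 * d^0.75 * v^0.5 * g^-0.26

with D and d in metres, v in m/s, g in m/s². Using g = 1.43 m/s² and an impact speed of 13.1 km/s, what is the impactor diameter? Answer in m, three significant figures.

Rearranging for d: d = [D / (1.46 · 13100^0.5 · 1.43^-0.26)]^(1/0.75).
13100^0.5 = 114.5
1.43^-0.26 = 0.9112
Denominator = 1.46 × 114.5 × 0.9112 = 152.3
D / 152.3 = 588 / 152.3 = 3.861
d = 3.861^(1/0.75) = 3.861^1.3333 = 6.057 m

d ≈ 6.06 m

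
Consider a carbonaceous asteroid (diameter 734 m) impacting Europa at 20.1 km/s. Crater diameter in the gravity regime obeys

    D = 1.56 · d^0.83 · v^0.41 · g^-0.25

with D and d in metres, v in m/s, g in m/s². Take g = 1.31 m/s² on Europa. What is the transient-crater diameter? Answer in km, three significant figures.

D ≈ 20.3 km

In SI units: v = 20100 m/s.
d^0.83 = 734^0.83 = 239.1
v^0.41 = 20100^0.41 = 58.12
g^-0.25 = 1.31^-0.25 = 0.9347
D = 1.56 × 239.1 × 58.12 × 0.9347 = 20263 m
   = 20.26 km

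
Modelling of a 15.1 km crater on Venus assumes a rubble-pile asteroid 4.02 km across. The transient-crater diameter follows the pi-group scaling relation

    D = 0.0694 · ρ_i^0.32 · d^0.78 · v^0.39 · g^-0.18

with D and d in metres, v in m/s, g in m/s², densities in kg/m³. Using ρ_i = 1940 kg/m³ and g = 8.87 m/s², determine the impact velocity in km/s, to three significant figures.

v ≈ 16.5 km/s

Rearranging for v: v = [D / (0.0694 · 1940^0.32 · 4020^0.78 · 8.87^-0.18)]^(1/0.39).
D = 15100 m.
1940^0.32 = 11.27
4020^0.78 = 647.6
8.87^-0.18 = 0.6751
Denominator = 0.0694 × 11.27 × 647.6 × 0.6751 = 341.9
D / 341.9 = 15100 / 341.9 = 44.16
v = 44.16^(1/0.39) = 44.16^2.5641 = 16520 m/s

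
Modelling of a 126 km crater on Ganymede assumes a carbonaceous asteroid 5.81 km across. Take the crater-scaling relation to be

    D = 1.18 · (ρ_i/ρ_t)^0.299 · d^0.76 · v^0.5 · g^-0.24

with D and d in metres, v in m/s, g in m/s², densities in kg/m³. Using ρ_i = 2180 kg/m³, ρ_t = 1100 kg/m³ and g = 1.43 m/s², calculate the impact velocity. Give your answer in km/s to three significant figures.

Rearranging for v: v = [D / (1.18 · (2180/1100)^0.299 · 5810^0.76 · 1.43^-0.24)]^(1/0.5).
D = 126000 m.
(2180/1100)^0.299 = 1.227
5810^0.76 = 725.7
1.43^-0.24 = 0.9177
Denominator = 1.18 × 1.227 × 725.7 × 0.9177 = 964.2
D / 964.2 = 126000 / 964.2 = 130.7
v = 130.7^(1/0.5) = 130.7^2 = 17082 m/s

v ≈ 17.1 km/s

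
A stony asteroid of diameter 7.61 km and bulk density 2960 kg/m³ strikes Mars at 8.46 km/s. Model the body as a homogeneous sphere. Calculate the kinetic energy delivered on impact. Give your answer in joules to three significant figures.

E ≈ 2.44 × 10^22 J

d = 7610 m; v = 8460 m/s.
Mass m = (π/6) ρ d³ = (π/6) × 2960 × (7610)³ = 6.830 × 10^14 kg
E = ½ m v² = 0.5 × 6.830 × 10^14 × (8460)² = 2.444 × 10^22 J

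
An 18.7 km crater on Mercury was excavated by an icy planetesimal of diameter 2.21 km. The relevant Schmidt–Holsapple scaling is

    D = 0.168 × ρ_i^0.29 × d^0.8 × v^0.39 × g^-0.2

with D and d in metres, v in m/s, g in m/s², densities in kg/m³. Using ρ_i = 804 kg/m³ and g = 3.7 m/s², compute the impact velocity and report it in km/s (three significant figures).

v ≈ 16.2 km/s

Rearranging for v: v = [D / (0.168 · 804^0.29 · 2210^0.8 · 3.7^-0.2)]^(1/0.39).
D = 18700 m.
804^0.29 = 6.959
2210^0.8 = 473.7
3.7^-0.2 = 0.7698
Denominator = 0.168 × 6.959 × 473.7 × 0.7698 = 426.3
D / 426.3 = 18700 / 426.3 = 43.87
v = 43.87^(1/0.39) = 43.87^2.5641 = 16244 m/s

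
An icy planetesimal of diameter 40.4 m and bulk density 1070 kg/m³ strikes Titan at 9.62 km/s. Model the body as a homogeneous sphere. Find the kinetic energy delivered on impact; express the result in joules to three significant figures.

E ≈ 1.71 × 10^15 J

v = 9620 m/s.
Mass m = (π/6) ρ d³ = (π/6) × 1070 × (40.4)³ = 3.694 × 10^7 kg
E = ½ m v² = 0.5 × 3.694 × 10^7 × (9620)² = 1.709 × 10^15 J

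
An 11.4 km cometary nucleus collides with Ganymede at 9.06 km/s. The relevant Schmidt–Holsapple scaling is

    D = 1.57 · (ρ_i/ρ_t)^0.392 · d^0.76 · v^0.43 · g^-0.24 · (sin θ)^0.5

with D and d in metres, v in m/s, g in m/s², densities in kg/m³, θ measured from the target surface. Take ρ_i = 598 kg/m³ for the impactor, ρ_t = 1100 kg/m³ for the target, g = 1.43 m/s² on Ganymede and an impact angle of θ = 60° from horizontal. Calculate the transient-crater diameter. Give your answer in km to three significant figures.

D ≈ 64.3 km

In SI units: d = 11400 m, v = 9060 m/s.
(ρ_i/ρ_t)^0.392 = (598/1100)^0.392 = 0.7875
d^0.76 = 11400^0.76 = 1211
v^0.43 = 9060^0.43 = 50.30
g^-0.24 = 1.43^-0.24 = 0.9177
(sin 60°)^0.5 = 0.8660^0.5 = 0.9306
D = 1.57 × 0.7875 × 1211 × 50.30 × 0.9177 × 0.9306 = 64317 m
   = 64.32 km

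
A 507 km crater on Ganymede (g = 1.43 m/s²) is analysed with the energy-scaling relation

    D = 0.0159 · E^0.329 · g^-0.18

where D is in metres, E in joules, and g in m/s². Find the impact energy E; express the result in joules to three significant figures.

E ≈ 7.80 × 10^22 J

Rearranging: E = [D / (0.0159 · g^-0.18)]^(1/0.329).
D = 507000 m.
g^-0.18 = 1.43^-0.18 = 0.9376
D / (0.0159 × 0.9376) = 507000 / (0.01491) = 3.400 × 10^7
E = (3.400 × 10^7)^3.0395 = 7.797 × 10^22 J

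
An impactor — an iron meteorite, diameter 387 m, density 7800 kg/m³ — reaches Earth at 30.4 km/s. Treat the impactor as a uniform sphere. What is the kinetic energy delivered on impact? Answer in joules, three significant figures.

E ≈ 1.09 × 10^20 J

v = 30400 m/s.
Mass m = (π/6) ρ d³ = (π/6) × 7800 × (387)³ = 2.367 × 10^11 kg
E = ½ m v² = 0.5 × 2.367 × 10^11 × (30400)² = 1.094 × 10^20 J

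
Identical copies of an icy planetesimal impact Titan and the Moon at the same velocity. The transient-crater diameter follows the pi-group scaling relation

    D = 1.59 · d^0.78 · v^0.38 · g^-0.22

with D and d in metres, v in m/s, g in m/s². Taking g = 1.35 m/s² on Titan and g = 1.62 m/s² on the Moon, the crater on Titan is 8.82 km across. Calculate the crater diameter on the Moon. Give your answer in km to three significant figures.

D ≈ 8.47 km

All impactor-dependent factors cancel in the ratio, leaving D_Moon/D_Titan = (g_Moon/g_Titan)^-0.22.
(1.62/1.35)^-0.22 = 1.200^-0.22 = 0.9607
D_Moon = 0.9607 × 8.82 km = 8.47 km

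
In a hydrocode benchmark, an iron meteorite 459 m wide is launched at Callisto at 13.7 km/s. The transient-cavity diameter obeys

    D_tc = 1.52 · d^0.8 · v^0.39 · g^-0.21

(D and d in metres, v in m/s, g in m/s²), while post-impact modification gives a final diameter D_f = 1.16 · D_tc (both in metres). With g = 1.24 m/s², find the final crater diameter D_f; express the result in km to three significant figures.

D_f ≈ 9.32 km

v = 13700 m/s.
d^0.8 = 459^0.8 = 134.7
v^0.39 = 13700^0.39 = 41.05
g^-0.21 = 1.24^-0.21 = 0.9558
D_tc = 1.52 × 134.7 × 41.05 × 0.9558 = 8033 m
D_f = 1.16 × 8033 = 9318 m
     = 9.318 km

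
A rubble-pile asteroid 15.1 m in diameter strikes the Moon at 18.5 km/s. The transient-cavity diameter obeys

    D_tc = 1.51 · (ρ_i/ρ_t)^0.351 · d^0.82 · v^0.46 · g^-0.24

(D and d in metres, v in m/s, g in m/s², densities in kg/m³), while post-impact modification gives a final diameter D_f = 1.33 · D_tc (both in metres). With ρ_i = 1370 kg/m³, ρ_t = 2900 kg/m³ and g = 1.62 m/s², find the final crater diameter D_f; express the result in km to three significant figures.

D_f ≈ 1.17 km

v = 18500 m/s.
(ρ_i/ρ_t)^0.351 = (1370/2900)^0.351 = 0.7686
d^0.82 = 15.1^0.82 = 9.263
v^0.46 = 18500^0.46 = 91.81
g^-0.24 = 1.62^-0.24 = 0.8907
D_tc = 1.51 × 0.7686 × 9.263 × 91.81 × 0.8907 = 879.1 m
D_f = 1.33 × 879.1 = 1169 m
     = 1.169 km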